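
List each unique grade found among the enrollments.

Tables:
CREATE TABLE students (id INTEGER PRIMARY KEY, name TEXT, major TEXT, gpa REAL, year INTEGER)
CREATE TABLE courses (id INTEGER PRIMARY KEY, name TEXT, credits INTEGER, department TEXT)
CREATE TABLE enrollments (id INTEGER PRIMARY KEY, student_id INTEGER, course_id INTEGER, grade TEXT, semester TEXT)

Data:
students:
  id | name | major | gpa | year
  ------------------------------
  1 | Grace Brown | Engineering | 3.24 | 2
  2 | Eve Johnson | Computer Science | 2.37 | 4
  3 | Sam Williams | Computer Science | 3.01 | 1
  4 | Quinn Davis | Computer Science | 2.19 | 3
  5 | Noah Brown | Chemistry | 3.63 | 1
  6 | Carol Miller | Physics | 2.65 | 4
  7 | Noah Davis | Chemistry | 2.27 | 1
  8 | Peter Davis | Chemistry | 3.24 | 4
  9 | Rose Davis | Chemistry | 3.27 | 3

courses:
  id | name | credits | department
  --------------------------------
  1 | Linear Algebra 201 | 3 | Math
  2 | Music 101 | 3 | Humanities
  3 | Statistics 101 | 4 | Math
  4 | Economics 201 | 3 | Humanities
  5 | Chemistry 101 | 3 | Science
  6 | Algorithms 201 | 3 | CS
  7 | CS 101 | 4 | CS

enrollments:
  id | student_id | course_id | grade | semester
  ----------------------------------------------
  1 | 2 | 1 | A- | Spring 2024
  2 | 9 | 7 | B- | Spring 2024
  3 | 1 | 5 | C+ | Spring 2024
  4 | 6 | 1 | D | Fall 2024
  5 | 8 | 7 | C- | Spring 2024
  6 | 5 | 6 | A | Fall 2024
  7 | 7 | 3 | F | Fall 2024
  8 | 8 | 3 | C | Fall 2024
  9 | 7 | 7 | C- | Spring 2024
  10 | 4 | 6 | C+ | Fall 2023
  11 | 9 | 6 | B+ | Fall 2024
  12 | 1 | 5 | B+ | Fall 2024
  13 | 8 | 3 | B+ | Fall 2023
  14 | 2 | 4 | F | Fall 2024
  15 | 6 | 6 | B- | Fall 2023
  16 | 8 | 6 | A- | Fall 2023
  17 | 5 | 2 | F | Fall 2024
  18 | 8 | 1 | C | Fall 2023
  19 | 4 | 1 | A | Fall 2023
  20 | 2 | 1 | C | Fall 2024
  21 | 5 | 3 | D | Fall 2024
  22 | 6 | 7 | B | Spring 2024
SELECT DISTINCT grade FROM enrollments

Execution result:
grade
A-
B-
C+
D
C-
A
F
C
B+
B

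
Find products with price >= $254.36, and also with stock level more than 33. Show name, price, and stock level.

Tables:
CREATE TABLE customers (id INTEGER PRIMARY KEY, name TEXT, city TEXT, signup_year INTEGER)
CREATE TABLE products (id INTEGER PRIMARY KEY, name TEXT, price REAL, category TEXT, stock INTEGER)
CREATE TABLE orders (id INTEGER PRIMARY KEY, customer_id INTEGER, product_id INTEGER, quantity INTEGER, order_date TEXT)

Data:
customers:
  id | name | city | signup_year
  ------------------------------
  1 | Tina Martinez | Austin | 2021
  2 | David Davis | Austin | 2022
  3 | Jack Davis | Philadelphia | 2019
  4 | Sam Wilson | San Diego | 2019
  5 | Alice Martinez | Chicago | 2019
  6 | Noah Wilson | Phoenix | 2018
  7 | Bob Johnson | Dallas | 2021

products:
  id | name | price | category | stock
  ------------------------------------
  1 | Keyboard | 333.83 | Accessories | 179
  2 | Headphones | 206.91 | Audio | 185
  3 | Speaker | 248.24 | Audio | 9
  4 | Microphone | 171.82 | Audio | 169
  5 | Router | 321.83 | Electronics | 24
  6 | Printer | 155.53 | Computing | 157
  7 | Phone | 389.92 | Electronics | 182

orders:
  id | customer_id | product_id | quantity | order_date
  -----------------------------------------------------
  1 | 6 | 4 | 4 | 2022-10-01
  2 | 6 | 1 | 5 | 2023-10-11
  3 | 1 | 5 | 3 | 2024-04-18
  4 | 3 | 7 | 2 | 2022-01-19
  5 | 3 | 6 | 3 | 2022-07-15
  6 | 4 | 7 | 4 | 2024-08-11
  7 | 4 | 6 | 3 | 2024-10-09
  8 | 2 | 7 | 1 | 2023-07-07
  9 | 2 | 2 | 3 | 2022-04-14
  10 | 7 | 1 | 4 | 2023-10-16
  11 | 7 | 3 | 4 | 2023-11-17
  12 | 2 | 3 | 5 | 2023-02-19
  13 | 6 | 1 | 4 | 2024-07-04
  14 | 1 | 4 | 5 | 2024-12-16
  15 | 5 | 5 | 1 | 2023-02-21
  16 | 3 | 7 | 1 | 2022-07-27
SELECT name, price, stock FROM products WHERE price >= 254.36 AND stock > 33

Execution result:
name | price | stock
Keyboard | 333.83 | 179
Phone | 389.92 | 182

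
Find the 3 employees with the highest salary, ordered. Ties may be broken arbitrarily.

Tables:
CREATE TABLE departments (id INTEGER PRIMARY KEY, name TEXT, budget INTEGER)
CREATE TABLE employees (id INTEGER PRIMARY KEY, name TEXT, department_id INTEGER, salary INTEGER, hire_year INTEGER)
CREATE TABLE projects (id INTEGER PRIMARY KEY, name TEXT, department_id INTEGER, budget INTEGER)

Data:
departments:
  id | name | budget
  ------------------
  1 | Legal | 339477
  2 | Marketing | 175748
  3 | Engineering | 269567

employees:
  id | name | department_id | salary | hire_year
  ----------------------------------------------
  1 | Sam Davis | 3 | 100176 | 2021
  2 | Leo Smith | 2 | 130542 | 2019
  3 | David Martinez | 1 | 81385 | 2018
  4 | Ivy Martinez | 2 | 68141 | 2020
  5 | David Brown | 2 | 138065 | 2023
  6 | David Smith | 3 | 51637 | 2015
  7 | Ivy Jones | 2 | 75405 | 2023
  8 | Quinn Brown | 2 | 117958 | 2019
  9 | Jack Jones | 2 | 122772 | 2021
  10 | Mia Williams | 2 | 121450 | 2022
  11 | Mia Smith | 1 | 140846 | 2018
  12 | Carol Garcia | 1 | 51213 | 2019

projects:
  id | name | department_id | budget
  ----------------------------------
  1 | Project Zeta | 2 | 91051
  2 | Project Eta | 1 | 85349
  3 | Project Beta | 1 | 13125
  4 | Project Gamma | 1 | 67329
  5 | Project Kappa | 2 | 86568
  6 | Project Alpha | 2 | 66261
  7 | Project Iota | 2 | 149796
SELECT name, salary FROM employees ORDER BY salary DESC LIMIT 3

Execution result:
name | salary
Mia Smith | 140846
David Brown | 138065
Leo Smith | 130542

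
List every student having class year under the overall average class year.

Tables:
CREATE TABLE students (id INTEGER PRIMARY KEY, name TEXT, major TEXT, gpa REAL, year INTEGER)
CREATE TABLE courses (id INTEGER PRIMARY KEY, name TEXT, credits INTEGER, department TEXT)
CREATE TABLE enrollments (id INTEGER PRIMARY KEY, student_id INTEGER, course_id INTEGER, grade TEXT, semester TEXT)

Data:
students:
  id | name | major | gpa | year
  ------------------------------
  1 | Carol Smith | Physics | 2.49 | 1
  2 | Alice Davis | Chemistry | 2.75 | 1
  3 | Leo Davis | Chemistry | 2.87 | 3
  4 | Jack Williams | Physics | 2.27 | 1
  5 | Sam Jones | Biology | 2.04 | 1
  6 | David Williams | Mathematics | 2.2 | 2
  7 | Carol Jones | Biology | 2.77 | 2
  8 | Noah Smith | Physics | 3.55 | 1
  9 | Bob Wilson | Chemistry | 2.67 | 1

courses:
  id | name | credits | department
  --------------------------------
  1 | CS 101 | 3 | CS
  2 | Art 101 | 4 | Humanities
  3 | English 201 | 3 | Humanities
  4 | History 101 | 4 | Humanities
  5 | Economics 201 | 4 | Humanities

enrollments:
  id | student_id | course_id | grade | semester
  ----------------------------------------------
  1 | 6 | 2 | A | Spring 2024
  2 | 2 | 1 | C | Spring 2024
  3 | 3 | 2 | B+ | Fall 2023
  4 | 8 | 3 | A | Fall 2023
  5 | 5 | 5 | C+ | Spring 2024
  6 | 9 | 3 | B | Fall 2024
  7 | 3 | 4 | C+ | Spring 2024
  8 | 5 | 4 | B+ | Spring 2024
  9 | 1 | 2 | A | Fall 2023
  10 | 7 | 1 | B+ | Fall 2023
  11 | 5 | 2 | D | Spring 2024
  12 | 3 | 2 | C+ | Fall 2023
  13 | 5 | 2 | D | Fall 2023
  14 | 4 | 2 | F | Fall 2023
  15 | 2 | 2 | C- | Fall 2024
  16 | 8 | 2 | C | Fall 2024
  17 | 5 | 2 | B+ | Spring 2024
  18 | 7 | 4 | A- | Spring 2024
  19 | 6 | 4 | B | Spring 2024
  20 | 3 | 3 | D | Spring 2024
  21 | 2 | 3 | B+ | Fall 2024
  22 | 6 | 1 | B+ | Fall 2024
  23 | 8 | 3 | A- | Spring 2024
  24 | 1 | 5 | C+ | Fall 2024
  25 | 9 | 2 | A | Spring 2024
SELECT name, year FROM students WHERE year < (SELECT AVG(year) FROM students)

Execution result:
name | year
Carol Smith | 1
Alice Davis | 1
Jack Williams | 1
Sam Jones | 1
Noah Smith | 1
Bob Wilson | 1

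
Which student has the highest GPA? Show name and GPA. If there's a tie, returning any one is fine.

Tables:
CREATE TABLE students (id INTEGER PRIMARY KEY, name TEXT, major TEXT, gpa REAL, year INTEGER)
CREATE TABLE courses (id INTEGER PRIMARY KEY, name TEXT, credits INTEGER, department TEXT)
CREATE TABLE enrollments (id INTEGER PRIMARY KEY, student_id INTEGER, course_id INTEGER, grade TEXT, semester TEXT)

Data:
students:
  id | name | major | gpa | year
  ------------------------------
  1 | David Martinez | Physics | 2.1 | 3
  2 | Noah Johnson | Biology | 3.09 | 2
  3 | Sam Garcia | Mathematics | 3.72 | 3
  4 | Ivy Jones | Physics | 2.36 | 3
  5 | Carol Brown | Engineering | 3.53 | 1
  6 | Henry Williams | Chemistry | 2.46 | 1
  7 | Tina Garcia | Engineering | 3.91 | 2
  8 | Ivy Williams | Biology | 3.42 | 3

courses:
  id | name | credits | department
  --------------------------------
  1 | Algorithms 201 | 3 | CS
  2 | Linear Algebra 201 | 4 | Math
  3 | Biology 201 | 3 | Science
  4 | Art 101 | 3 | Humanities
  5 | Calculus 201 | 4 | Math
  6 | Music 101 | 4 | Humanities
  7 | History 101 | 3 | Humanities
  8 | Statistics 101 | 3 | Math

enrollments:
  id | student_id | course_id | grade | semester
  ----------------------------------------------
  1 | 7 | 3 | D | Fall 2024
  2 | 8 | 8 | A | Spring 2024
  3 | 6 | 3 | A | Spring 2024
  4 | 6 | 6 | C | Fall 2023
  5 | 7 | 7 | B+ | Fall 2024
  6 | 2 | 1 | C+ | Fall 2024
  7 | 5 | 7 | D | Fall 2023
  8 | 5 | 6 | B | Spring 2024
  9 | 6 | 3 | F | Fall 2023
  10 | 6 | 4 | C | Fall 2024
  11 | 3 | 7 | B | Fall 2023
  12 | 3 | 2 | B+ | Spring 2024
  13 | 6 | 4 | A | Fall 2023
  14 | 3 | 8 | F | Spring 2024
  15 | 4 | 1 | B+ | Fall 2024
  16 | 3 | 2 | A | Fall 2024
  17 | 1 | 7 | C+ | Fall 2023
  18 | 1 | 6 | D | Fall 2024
SELECT name, gpa FROM students ORDER BY gpa DESC LIMIT 1

Execution result:
name | gpa
Tina Garcia | 3.91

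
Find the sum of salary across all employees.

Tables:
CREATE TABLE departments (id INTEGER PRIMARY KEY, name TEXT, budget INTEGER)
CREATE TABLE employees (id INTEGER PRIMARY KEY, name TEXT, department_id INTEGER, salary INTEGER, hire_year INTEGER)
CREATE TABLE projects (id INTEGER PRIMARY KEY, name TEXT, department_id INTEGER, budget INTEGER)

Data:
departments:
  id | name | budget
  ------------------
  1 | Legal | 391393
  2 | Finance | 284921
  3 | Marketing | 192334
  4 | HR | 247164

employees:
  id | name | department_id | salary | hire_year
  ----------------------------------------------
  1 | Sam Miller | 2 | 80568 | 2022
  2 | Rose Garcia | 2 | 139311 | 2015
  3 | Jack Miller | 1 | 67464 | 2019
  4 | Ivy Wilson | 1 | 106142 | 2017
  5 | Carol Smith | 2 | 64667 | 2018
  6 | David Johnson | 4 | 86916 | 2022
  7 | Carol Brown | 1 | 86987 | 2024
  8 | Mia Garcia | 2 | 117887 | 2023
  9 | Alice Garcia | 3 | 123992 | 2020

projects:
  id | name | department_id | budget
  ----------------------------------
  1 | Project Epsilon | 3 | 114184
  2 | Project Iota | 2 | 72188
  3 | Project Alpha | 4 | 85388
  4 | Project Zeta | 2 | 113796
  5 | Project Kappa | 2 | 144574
SELECT SUM(salary) FROM employees

Execution result:
873934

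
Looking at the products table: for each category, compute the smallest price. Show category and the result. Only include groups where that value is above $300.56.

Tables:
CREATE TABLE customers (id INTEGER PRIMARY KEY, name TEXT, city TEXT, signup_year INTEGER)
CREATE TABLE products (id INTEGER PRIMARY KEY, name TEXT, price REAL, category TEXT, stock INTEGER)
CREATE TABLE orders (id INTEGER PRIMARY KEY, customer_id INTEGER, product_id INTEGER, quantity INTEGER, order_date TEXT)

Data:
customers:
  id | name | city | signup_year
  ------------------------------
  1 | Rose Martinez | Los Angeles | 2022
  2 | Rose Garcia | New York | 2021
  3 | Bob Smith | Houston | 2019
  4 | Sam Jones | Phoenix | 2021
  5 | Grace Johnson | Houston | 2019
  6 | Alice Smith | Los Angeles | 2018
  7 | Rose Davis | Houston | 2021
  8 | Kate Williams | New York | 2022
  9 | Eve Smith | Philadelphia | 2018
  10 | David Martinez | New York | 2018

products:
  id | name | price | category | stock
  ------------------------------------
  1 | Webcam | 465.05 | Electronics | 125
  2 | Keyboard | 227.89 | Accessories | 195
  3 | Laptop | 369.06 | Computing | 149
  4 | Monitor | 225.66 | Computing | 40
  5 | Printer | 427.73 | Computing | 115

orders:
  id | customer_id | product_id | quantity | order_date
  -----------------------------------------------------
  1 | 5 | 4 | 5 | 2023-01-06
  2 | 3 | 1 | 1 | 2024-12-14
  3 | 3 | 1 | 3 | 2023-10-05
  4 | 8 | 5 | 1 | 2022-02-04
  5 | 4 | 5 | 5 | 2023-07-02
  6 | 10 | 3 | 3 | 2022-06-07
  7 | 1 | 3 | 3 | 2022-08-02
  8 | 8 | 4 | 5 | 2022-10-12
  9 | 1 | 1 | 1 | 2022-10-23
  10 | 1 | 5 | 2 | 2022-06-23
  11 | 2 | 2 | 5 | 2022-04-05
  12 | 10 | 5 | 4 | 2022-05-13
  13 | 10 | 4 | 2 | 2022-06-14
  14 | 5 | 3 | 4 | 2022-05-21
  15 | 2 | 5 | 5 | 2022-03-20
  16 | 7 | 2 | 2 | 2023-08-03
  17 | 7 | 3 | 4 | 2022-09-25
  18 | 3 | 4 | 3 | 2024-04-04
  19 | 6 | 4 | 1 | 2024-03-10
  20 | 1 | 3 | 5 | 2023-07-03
SELECT category, MIN(price) AS min_price FROM products GROUP BY category HAVING MIN(price) > 300.56

Execution result:
category | min_price
Electronics | 465.05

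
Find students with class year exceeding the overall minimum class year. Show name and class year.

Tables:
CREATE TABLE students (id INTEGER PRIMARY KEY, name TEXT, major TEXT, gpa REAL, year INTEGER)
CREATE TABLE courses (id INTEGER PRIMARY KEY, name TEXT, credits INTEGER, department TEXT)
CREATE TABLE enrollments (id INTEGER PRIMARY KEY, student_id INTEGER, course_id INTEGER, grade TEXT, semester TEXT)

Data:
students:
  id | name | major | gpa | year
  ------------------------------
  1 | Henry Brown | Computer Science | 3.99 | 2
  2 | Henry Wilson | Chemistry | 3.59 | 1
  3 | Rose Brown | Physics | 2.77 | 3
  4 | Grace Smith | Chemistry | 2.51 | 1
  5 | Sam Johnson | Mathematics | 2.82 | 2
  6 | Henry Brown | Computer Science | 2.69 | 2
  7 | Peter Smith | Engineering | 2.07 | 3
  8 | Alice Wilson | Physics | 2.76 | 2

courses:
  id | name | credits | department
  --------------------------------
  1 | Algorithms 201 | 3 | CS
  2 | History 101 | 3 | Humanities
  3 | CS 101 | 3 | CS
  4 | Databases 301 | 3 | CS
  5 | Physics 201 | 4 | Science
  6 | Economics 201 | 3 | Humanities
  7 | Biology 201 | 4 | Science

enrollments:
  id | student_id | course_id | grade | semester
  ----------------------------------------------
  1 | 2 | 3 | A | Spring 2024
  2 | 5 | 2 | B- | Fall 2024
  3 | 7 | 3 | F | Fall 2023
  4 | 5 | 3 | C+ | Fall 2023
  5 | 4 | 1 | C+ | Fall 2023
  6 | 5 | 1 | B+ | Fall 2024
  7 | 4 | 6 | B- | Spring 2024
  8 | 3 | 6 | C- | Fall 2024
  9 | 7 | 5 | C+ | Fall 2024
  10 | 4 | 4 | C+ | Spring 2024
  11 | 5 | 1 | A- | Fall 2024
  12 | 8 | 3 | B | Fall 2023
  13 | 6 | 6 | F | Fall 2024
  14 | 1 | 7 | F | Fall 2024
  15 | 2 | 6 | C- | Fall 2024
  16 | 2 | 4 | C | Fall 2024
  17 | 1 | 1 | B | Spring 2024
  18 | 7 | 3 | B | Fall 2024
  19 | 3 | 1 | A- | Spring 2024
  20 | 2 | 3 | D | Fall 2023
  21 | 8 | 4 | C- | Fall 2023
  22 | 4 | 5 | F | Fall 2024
SELECT name, year FROM students WHERE year > (SELECT MIN(year) FROM students)

Execution result:
name | year
Henry Brown | 2
Rose Brown | 3
Sam Johnson | 2
Henry Brown | 2
Peter Smith | 3
Alice Wilson | 2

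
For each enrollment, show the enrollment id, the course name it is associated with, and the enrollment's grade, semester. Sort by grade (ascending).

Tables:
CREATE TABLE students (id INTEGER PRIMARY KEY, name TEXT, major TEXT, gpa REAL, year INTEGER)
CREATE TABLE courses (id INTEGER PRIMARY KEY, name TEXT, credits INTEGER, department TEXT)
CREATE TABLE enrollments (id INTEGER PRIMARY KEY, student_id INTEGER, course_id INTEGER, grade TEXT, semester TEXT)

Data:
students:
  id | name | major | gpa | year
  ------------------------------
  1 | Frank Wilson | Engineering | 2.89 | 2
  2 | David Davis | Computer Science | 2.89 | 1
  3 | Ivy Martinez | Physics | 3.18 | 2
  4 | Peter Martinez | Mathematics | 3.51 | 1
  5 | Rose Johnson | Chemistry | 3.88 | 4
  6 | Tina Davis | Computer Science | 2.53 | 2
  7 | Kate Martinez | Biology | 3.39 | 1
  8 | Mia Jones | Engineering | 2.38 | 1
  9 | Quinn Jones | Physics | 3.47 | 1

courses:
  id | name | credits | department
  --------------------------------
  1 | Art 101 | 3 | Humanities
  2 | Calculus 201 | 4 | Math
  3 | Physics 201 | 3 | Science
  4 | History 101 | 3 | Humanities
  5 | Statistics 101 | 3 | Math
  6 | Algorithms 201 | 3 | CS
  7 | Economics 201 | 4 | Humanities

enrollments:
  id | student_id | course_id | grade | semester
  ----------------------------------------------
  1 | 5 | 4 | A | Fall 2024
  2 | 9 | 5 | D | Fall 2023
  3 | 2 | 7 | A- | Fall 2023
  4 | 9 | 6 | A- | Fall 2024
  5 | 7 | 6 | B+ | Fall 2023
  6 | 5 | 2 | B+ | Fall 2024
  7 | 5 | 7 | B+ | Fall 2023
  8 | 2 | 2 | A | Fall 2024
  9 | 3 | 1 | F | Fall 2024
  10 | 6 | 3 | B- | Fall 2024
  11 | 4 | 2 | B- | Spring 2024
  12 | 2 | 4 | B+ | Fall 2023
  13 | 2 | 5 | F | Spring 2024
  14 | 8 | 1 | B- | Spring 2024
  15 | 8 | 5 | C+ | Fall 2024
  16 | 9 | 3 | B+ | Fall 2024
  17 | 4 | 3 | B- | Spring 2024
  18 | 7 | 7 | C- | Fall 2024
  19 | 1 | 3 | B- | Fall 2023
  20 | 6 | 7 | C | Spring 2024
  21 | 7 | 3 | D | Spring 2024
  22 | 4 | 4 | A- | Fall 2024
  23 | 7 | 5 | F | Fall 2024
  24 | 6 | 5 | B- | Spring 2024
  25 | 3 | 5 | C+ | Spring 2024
SELECT c.id, p.name AS course, c.grade, c.semester FROM enrollments c JOIN courses p ON c.course_id = p.id ORDER BY c.grade ASC

Execution result:
id | course | grade | semester
1 | History 101 | A | Fall 2024
8 | Calculus 201 | A | Fall 2024
3 | Economics 201 | A- | Fall 2023
4 | Algorithms 201 | A- | Fall 2024
22 | History 101 | A- | Fall 2024
5 | Algorithms 201 | B+ | Fall 2023
6 | Calculus 201 | B+ | Fall 2024
7 | Economics 201 | B+ | Fall 2023
12 | History 101 | B+ | Fall 2023
16 | Physics 201 | B+ | Fall 2024
10 | Physics 201 | B- | Fall 2024
11 | Calculus 201 | B- | Spring 2024
14 | Art 101 | B- | Spring 2024
17 | Physics 201 | B- | Spring 2024
19 | Physics 201 | B- | Fall 2023
24 | Statistics 101 | B- | Spring 2024
20 | Economics 201 | C | Spring 2024
15 | Statistics 101 | C+ | Fall 2024
25 | Statistics 101 | C+ | Spring 2024
18 | Economics 201 | C- | Fall 2024
2 | Statistics 101 | D | Fall 2023
21 | Physics 201 | D | Spring 2024
9 | Art 101 | F | Fall 2024
13 | Statistics 101 | F | Spring 2024
23 | Statistics 101 | F | Fall 2024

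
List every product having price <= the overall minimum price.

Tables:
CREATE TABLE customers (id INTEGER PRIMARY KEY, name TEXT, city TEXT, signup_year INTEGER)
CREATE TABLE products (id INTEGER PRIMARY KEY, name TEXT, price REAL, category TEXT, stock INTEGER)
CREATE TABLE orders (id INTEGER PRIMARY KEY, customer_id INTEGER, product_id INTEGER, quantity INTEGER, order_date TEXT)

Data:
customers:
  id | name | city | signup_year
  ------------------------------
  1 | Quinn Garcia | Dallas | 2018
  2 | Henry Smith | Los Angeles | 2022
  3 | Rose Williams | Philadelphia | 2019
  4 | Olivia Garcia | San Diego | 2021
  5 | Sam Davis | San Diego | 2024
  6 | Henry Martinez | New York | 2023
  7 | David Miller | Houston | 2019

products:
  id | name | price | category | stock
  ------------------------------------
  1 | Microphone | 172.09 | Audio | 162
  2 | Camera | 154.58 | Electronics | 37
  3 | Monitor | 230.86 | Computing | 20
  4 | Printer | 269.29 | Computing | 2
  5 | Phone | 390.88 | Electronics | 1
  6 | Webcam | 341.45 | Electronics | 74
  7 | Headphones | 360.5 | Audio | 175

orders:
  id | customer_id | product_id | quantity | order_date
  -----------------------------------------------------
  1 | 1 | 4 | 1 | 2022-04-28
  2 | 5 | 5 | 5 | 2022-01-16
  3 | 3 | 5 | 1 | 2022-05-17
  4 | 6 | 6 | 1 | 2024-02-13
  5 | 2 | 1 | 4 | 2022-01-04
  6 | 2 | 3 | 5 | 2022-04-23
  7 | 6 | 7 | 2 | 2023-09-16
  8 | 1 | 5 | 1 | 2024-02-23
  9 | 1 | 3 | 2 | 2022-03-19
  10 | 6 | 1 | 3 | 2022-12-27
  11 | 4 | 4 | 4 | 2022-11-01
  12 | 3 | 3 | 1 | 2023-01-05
SELECT name, price FROM products WHERE price <= (SELECT MIN(price) FROM products)

Execution result:
name | price
Camera | 154.58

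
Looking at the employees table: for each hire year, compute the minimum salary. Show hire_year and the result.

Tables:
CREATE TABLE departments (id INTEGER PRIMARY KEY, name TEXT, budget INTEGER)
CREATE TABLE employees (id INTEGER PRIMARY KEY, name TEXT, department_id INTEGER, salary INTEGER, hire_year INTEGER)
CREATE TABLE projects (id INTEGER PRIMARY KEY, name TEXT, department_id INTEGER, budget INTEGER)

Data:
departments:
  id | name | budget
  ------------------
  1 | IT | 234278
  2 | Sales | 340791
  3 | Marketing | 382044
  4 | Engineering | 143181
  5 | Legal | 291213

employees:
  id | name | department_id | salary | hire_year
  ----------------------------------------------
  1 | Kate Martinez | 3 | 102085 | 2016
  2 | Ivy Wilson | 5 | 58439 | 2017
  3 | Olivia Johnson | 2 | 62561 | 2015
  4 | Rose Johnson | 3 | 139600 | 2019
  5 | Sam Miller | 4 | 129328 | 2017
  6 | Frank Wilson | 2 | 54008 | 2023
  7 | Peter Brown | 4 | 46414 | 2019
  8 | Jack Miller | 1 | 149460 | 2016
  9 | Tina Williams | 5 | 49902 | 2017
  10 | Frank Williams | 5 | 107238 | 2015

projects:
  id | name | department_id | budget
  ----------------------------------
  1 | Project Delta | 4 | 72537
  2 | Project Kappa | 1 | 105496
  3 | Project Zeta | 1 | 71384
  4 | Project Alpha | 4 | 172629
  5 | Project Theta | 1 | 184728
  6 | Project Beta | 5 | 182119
SELECT hire_year, MIN(salary) AS min_salary FROM employees GROUP BY hire_year

Execution result:
hire_year | min_salary
2015 | 62561
2016 | 102085
2017 | 49902
2019 | 46414
2023 | 54008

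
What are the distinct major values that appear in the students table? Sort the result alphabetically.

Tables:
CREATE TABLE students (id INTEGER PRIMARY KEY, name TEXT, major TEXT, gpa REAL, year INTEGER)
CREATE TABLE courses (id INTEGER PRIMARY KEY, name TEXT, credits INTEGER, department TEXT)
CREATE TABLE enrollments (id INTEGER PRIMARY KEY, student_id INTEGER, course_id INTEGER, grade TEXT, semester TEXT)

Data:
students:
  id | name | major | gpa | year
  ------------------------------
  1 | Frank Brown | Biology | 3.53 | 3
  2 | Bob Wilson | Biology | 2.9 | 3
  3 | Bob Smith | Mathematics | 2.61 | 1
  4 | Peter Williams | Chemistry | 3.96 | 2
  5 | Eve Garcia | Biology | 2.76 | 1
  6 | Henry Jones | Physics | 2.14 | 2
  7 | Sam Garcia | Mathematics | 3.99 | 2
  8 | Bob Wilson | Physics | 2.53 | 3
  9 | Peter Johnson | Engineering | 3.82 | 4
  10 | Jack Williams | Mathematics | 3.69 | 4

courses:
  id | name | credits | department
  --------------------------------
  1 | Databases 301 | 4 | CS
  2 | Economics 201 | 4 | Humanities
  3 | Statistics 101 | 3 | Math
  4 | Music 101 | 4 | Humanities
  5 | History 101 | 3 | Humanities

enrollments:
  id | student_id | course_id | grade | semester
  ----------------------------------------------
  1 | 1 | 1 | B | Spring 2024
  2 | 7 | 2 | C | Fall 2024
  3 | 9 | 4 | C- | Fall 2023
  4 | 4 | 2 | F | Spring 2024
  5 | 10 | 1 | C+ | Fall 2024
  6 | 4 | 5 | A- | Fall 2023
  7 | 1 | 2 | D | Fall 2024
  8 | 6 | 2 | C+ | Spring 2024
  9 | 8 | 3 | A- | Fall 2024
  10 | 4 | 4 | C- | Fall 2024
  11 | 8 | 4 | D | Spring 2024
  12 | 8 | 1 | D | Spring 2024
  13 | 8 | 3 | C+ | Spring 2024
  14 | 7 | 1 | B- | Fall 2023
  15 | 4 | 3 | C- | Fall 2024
SELECT DISTINCT major FROM students ORDER BY major

Execution result:
major
Biology
Chemistry
Engineering
Mathematics
Physics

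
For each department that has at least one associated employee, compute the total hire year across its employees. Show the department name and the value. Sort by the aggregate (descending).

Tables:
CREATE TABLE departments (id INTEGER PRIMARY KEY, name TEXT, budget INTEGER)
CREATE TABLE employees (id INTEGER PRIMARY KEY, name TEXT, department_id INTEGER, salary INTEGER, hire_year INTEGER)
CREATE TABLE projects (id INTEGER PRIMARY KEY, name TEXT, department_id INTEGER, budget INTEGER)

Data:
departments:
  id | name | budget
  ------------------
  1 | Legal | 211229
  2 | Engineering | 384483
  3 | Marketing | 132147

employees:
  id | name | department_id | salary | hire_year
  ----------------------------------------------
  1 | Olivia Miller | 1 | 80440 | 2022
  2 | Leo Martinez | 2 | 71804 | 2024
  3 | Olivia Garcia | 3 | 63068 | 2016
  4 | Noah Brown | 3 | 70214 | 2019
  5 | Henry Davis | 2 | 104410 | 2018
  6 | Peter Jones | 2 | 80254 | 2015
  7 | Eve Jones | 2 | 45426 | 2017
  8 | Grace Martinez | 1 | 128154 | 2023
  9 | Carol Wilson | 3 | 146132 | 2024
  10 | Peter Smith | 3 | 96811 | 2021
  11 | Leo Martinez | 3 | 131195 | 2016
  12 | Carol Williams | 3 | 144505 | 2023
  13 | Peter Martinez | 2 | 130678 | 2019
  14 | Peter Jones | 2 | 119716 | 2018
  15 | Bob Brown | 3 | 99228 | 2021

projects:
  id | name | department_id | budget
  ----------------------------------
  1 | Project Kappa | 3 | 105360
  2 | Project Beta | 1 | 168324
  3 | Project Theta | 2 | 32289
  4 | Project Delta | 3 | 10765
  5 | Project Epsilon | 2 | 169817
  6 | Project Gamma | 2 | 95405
SELECT p.name, SUM(c.hire_year) AS sum_hire_year FROM employees c JOIN departments p ON c.department_id = p.id GROUP BY p.id, p.name ORDER BY sum_hire_year DESC

Execution result:
name | sum_hire_year
Marketing | 14140
Engineering | 12111
Legal | 4045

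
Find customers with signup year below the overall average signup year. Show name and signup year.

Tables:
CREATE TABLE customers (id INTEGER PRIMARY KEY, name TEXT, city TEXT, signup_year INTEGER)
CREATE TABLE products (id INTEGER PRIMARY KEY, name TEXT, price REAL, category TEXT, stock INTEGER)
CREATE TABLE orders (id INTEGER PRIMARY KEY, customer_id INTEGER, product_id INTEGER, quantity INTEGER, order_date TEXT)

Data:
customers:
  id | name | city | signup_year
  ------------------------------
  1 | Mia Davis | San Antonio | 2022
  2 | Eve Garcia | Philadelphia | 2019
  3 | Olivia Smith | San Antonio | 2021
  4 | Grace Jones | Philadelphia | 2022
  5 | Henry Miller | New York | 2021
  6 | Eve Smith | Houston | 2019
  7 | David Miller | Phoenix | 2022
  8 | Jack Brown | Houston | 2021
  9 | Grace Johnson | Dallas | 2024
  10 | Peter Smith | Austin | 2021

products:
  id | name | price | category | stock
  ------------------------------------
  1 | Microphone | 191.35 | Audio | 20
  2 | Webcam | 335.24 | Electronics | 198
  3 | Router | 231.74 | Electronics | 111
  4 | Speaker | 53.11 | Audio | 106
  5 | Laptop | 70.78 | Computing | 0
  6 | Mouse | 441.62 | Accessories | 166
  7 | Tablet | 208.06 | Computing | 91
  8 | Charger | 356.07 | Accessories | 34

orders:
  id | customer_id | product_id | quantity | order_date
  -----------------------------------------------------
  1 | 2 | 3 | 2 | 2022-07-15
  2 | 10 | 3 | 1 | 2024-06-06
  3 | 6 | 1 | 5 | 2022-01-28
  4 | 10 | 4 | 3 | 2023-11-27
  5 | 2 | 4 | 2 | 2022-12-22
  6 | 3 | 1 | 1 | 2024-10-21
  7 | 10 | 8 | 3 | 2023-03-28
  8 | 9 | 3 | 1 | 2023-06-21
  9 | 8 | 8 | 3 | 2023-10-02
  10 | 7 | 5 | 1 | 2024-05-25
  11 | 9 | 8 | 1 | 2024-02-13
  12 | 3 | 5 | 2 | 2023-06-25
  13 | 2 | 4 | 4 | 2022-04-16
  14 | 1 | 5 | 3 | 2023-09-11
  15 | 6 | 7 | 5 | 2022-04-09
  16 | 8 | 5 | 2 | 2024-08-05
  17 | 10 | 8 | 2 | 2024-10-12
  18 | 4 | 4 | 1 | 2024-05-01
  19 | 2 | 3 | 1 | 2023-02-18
SELECT name, signup_year FROM customers WHERE signup_year < (SELECT AVG(signup_year) FROM customers)

Execution result:
name | signup_year
Eve Garcia | 2019
Olivia Smith | 2021
Henry Miller | 2021
Eve Smith | 2019
Jack Brown | 2021
Peter Smith | 2021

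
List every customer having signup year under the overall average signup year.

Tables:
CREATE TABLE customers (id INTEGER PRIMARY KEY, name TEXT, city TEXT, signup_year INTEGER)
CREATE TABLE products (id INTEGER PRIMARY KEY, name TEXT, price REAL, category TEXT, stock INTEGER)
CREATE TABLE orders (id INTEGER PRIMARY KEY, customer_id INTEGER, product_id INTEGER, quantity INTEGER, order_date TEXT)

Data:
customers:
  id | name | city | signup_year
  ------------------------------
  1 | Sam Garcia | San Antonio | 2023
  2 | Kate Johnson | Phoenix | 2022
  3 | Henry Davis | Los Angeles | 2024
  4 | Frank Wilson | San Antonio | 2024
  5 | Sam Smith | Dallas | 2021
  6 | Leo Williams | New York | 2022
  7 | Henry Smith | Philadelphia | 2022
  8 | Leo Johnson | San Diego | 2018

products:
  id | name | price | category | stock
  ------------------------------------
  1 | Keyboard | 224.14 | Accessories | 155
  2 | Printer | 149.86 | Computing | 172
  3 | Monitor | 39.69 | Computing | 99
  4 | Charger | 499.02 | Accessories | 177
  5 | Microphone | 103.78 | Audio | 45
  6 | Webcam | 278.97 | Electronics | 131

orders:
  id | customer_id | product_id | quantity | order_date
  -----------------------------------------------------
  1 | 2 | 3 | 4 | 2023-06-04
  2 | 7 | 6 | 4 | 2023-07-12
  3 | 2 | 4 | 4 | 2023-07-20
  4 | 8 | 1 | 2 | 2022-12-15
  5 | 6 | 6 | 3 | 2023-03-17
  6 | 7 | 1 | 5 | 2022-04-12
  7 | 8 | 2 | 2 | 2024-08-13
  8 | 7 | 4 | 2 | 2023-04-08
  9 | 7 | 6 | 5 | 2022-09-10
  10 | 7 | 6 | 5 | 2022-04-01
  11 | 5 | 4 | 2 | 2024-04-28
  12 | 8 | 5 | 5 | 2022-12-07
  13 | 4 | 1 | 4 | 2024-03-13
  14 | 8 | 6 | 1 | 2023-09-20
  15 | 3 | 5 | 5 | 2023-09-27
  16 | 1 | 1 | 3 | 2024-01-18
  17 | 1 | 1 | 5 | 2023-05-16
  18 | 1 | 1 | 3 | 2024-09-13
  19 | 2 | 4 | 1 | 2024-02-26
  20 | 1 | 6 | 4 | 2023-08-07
SELECT name, signup_year FROM customers WHERE signup_year < (SELECT AVG(signup_year) FROM customers)

Execution result:
name | signup_year
Sam Smith | 2021
Leo Johnson | 2018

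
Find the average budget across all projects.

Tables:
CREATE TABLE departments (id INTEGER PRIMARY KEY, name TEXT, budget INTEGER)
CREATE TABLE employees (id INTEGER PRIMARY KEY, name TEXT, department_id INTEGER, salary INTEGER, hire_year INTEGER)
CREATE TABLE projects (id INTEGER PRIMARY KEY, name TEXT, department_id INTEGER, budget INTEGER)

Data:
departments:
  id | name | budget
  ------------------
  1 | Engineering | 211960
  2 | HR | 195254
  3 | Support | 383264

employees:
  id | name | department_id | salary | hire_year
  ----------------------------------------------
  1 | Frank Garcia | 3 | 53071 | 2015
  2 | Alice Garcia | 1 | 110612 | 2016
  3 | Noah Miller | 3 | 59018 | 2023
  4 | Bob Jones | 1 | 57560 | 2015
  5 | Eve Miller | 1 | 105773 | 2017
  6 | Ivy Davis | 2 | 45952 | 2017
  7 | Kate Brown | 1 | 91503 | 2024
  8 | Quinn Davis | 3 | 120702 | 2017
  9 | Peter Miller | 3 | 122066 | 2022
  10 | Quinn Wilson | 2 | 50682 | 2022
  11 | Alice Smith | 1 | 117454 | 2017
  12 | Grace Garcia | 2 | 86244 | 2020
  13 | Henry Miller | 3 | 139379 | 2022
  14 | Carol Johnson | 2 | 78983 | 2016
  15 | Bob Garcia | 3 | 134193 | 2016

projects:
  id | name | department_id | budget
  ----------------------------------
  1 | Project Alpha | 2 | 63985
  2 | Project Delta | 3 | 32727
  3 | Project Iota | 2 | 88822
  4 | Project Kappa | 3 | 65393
SELECT AVG(budget) FROM projects

Execution result:
62731.75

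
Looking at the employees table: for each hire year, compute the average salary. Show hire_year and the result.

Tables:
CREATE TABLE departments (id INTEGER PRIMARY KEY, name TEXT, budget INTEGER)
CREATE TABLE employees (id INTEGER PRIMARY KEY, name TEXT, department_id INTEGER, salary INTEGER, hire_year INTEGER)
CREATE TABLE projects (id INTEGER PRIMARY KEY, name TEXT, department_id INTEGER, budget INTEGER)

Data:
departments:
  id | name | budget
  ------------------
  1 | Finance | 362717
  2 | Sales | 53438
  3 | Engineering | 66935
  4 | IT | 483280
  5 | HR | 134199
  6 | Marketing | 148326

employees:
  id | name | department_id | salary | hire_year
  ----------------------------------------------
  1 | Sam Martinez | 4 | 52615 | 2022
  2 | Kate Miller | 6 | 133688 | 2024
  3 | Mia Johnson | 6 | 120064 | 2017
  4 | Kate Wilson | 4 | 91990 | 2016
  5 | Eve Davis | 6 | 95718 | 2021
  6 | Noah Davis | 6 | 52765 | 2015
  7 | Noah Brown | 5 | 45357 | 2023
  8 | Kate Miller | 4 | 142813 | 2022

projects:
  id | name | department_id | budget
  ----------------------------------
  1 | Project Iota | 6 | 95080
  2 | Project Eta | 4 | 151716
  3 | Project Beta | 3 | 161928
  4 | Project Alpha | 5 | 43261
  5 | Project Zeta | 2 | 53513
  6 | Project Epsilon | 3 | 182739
SELECT hire_year, AVG(salary) AS avg_salary FROM employees GROUP BY hire_year

Execution result:
hire_year | avg_salary
2015 | 52765.00
2016 | 91990.00
2017 | 120064.00
2021 | 95718.00
2022 | 97714.00
2023 | 45357.00
2024 | 133688.00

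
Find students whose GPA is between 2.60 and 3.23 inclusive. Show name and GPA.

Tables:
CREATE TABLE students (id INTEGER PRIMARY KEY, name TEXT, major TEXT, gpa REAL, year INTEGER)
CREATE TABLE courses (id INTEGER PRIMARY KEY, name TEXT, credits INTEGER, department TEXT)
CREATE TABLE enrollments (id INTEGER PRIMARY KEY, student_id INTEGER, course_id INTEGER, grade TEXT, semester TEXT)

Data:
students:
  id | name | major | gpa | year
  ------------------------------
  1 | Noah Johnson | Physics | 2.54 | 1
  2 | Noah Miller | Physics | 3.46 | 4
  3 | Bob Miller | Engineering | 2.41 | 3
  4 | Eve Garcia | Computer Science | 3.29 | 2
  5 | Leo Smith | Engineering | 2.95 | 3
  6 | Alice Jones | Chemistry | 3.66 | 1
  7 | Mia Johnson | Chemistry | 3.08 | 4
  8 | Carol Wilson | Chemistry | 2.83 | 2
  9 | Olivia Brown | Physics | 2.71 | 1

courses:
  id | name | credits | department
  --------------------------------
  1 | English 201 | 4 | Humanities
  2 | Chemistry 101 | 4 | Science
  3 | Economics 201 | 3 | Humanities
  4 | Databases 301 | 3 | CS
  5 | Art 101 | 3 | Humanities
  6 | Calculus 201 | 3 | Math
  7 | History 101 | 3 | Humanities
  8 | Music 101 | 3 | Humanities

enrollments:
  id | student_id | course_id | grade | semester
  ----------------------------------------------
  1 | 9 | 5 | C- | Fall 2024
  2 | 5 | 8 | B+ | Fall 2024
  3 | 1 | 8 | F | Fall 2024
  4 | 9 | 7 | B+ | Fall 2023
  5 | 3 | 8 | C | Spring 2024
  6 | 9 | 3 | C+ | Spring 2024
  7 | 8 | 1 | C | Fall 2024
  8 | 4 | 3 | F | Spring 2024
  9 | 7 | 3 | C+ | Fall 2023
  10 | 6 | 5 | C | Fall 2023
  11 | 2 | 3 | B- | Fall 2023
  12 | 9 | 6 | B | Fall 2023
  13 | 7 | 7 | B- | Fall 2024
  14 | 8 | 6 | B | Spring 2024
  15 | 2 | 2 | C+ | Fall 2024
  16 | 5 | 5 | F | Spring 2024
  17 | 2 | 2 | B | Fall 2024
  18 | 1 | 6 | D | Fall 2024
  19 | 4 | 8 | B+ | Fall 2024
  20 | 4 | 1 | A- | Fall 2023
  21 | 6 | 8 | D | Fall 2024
SELECT name, gpa FROM students WHERE gpa BETWEEN 2.6 AND 3.23

Execution result:
name | gpa
Leo Smith | 2.95
Mia Johnson | 3.08
Carol Wilson | 2.83
Olivia Brown | 2.71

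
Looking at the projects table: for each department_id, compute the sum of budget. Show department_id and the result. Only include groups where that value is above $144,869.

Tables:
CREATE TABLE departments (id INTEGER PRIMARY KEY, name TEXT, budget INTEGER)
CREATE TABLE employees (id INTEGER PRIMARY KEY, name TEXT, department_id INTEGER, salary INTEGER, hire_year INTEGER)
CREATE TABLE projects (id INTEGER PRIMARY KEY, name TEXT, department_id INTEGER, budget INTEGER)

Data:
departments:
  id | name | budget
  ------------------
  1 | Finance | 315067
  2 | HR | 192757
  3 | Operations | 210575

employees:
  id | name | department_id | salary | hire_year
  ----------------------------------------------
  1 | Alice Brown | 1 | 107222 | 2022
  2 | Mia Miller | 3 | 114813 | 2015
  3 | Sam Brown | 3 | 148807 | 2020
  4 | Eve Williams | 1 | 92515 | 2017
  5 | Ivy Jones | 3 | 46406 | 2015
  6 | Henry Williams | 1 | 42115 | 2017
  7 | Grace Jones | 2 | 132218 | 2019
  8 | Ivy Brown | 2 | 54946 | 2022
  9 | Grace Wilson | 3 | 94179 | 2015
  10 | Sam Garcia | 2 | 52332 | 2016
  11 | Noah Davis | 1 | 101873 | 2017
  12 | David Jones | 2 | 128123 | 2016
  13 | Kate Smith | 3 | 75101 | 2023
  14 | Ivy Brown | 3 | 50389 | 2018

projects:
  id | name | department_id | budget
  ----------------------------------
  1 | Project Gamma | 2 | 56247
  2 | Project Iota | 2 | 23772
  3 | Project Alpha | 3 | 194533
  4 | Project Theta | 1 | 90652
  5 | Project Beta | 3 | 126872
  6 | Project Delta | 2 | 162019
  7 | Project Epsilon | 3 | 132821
SELECT department_id, SUM(budget) AS sum_budget FROM projects GROUP BY department_id HAVING SUM(budget) > 144869

Execution result:
department_id | sum_budget
2 | 242038
3 | 454226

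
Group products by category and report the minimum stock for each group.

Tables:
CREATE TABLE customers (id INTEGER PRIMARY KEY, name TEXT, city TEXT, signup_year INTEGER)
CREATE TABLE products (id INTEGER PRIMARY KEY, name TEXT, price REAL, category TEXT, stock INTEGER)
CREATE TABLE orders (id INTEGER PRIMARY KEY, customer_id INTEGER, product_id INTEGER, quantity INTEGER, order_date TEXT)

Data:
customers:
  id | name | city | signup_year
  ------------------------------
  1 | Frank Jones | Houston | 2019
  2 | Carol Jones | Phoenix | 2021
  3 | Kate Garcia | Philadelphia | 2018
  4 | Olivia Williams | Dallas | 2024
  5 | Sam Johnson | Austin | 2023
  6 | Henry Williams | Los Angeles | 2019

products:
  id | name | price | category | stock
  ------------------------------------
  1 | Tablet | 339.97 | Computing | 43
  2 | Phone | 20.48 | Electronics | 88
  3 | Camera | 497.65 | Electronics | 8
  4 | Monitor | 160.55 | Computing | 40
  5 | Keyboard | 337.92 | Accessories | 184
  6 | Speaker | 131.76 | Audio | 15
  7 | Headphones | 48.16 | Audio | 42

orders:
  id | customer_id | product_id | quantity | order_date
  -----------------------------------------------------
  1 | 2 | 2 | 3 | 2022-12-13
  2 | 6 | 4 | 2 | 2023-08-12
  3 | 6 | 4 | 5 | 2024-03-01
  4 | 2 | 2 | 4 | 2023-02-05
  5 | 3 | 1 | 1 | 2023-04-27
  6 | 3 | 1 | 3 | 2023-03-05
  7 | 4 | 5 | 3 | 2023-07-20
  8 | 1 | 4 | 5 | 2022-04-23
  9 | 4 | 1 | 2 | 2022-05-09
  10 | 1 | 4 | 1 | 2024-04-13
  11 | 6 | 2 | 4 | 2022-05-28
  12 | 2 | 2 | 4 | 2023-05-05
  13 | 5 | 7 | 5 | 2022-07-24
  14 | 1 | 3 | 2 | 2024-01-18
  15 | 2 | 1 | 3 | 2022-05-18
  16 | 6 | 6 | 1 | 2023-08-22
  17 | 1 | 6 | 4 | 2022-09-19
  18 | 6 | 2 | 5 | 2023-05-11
SELECT category, MIN(stock) AS min_stock FROM products GROUP BY category

Execution result:
category | min_stock
Accessories | 184
Audio | 15
Computing | 40
Electronics | 8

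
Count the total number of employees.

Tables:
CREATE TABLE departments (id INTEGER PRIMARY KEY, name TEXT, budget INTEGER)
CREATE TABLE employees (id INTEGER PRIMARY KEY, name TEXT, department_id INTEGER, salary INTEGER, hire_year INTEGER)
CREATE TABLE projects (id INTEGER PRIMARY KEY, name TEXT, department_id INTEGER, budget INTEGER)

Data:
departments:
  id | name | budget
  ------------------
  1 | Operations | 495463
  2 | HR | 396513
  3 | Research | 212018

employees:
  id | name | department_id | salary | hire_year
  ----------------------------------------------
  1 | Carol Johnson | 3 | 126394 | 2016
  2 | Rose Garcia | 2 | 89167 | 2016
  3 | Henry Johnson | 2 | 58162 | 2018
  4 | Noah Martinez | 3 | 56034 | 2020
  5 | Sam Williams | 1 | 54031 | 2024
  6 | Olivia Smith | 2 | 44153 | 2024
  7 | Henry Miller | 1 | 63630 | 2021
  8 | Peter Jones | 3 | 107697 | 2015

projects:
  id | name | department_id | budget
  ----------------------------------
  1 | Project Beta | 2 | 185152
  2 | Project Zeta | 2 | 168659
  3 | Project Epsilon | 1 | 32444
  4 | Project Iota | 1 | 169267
SELECT COUNT(*) FROM employees

Execution result:
8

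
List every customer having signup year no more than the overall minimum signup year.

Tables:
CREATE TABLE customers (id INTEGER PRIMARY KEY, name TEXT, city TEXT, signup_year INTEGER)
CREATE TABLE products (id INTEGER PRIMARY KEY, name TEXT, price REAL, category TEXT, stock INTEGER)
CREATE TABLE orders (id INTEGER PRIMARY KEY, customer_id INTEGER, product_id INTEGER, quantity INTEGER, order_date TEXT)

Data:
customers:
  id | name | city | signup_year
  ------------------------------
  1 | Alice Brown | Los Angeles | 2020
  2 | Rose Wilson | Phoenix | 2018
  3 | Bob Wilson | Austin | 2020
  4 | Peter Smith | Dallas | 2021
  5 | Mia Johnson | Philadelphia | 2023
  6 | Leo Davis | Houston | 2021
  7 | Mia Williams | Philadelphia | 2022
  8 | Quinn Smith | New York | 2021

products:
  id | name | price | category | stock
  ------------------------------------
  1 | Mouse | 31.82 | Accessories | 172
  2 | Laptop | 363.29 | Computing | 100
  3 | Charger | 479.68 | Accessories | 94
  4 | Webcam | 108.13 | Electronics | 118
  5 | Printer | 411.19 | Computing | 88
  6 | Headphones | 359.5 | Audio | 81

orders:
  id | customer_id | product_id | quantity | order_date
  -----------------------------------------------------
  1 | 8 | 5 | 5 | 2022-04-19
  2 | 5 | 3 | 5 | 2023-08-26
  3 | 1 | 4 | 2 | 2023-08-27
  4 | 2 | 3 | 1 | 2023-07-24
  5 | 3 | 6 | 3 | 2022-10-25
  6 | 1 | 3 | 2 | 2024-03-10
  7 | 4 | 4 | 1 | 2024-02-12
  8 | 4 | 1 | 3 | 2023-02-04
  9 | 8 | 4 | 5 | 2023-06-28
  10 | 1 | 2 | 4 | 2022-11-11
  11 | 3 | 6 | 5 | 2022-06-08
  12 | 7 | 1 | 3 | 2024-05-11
SELECT name, signup_year FROM customers WHERE signup_year <= (SELECT MIN(signup_year) FROM customers)

Execution result:
name | signup_year
Rose Wilson | 2018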